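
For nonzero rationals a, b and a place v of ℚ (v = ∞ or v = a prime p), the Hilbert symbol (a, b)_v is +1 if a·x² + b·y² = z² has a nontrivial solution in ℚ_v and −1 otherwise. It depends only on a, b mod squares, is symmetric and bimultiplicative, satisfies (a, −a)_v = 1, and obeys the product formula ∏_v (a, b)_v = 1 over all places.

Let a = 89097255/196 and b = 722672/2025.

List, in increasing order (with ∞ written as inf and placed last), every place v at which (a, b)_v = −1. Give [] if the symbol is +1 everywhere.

(a, b) ≡ (34255, 47) mod (ℚ^×)²; places V = {2, 3, 5, 7, 13, 17, 31, 47, ∞}.
(a,b)_13: α=1, u≡9; β=0, v≡8 (mod 13); (9|13)=+1, (8|13)=-1; sign (−1)^0·+1^0·-1^1 = -1.
(a,b)_3: α=2, u≡1; β=-4, v≡2 (mod 3); (1|3)=+1, (2|3)=-1; sign (−1)^0·+1^-4·-1^2 = +1.
(a,b)_5: α=1, u≡1; β=-2, v≡2 (mod 5); (1|5)=+1, (2|5)=-1; sign (−1)^0·+1^-2·-1^1 = -1.
(a,b)_47: α=0, u≡31; β=1, v≡37 (mod 47); (31|47)=-1, (37|47)=+1; sign (−1)^0·-1^1·+1^0 = -1.
(a,b)_31: α=1, u≡25; β=2, v≡7 (mod 31); (25|31)=+1, (7|31)=+1; sign (−1)^0·+1^2·+1^1 = +1.
(a,b)_17: α=3, u≡9; β=0, v≡1 (mod 17); (9|17)=+1, (1|17)=+1; sign (−1)^0·+1^0·+1^3 = +1.
(a,b)_∞: sgn(34255)=+, sgn(47)=+, so +1.
(a,b)_2: α=-2, β=4; u≡7, v≡7 (mod 8); ε(u)ε(v)=1·1, αω(v)=-2·0, βω(u)=4·0; sum ≡ 1  ⇒  -1.
(a,b)_7: α=-2, u≡4; β=0, v≡3 (mod 7); (4|7)=+1, (3|7)=-1; sign (−1)^0·+1^0·-1^-2 = +1.
|Ram(34255, 47)| = 4, even; anisotropic at {2, 5, 13, 47}.

[2, 5, 13, 47]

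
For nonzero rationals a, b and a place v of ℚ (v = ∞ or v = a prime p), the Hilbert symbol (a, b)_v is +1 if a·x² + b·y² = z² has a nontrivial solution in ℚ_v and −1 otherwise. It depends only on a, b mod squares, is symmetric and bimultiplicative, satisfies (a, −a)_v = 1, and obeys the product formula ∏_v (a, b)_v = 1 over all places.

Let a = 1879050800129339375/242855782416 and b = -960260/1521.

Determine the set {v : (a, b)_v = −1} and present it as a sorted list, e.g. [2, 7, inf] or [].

Mod squares: a ≡ 1463, b ≡ -665. Check v ∈ {∞, 2, 3, 5, 7, 11, 13, 19}.
v=11: a=11^3·(≡9), b=11^0·(≡6) mod 11; (9|11)=+1, (6|11)=-1; (−1)^{3·0·5}·(+1)^0·(-1)^3 = -1.
v=7: a=7^1·(≡6), b=7^1·(≡3) mod 7; (6|7)=-1, (3|7)=-1; (−1)^{1·1·3}·(-1)^1·(-1)^1 = -1.
v=∞: 1463 > 0 and -665 < 0  ⇒  (a,b)_∞ = +1.
v=5: a=5^4·(≡3), b=5^1·(≡3) mod 5; (3|5)=-1, (3|5)=-1; (−1)^{4·1·2}·(-1)^1·(-1)^4 = -1.
v=3: a=3^-12·(≡2), b=3^-2·(≡1) mod 3; (2|3)=-1, (1|3)=+1; (−1)^{-12·-2·1}·(-1)^-2·(+1)^-12 = +1.
v=19: a=19^9·(≡5), b=19^3·(≡12) mod 19; (5|19)=+1, (12|19)=-1; (−1)^{9·3·9}·(+1)^3·(-1)^9 = +1.
v=2: v_2(a)=-4, v_2(b)=2; units ≡ 7, 7 (mod 8); ε·ε+αω+βω = 1·1+-4·0+2·0 ≡ 1  ⇒  (a,b)_2 = -1.
v=13: a=13^-4·(≡2), b=13^-2·(≡7) mod 13; (2|13)=-1, (7|13)=-1; (−1)^{-4·-2·6}·(-1)^-2·(-1)^-4 = +1.
(1463, -665 / ℚ) ramifies at {2, 5, 7, 11}: a division algebra.

[2, 5, 7, 11]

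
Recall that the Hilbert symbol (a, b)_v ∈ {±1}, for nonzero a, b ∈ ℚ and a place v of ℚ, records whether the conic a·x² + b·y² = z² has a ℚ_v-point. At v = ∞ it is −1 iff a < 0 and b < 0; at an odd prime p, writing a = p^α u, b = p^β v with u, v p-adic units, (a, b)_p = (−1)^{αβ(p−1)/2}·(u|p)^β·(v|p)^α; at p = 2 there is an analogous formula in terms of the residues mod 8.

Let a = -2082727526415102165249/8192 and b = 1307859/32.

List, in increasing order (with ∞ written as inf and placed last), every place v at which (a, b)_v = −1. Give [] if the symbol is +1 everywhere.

Mod squares: a ≡ -1014258, b ≡ 53382. Check v ∈ {∞, 2, 3, 7, 19, 31, 41}.
v=3: a=3^3·(≡2), b=3^1·(≡1) mod 3; (2|3)=-1, (1|3)=+1; (−1)^{3·1·1}·(-1)^1·(+1)^3 = +1.
v=19: a=19^1·(≡13), b=19^0·(≡1) mod 19; (13|19)=-1, (1|19)=+1; (−1)^{1·0·9}·(-1)^0·(+1)^1 = +1.
v=2: v_2(a)=-13, v_2(b)=-5; units ≡ 7, 3 (mod 8); ε·ε+αω+βω = 1·1+-13·1+-5·0 ≡ 0  ⇒  (a,b)_2 = +1.
v=31: a=31^3·(≡1), b=31^1·(≡29) mod 31; (1|31)=+1, (29|31)=-1; (−1)^{3·1·15}·(+1)^1·(-1)^3 = +1.
v=∞: -1014258 < 0 and 53382 > 0  ⇒  (a,b)_∞ = +1.
v=41: a=41^3·(≡19), b=41^1·(≡9) mod 41; (19|41)=-1, (9|41)=+1; (−1)^{3·1·20}·(-1)^1·(+1)^3 = -1.
v=7: a=7^11·(≡6), b=7^3·(≡3) mod 7; (6|7)=-1, (3|7)=-1; (−1)^{11·3·3}·(-1)^3·(-1)^11 = -1.
(-1014258, 53382 / ℚ) ramifies at {7, 41}: a division algebra.

[7, 41]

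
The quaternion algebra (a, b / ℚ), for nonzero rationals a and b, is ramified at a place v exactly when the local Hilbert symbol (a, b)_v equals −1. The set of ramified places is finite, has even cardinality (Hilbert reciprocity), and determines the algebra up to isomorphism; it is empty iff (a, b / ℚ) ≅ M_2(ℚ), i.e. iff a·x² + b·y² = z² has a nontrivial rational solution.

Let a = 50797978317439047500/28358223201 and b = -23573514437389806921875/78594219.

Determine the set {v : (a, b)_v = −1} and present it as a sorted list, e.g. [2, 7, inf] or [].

[2, 23]

Mod squares: a ≡ 779, b ≡ -149017. Check v ∈ {∞, 2, 3, 5, 7, 11, 13, 19, 23, 29, 31, 41}.
v=2: v_2(a)=2, v_2(b)=0; units ≡ 3, 7 (mod 8); ε·ε+αω+βω = 1·1+2·0+0·1 ≡ 1  ⇒  (a,b)_2 = -1.
v=∞: 779 > 0 and -149017 < 0  ⇒  (a,b)_∞ = +1.
v=5: a=5^4·(≡1), b=5^6·(≡3) mod 5; (1|5)=+1, (3|5)=-1; (−1)^{4·6·2}·(+1)^6·(-1)^4 = +1.
v=29: a=29^2·(≡4), b=29^0·(≡8) mod 29; (4|29)=+1, (8|29)=-1; (−1)^{2·0·14}·(+1)^0·(-1)^2 = +1.
v=3: a=3^-14·(≡2), b=3^-10·(≡2) mod 3; (2|3)=-1, (2|3)=-1; (−1)^{-14·-10·1}·(-1)^-10·(-1)^-14 = +1.
v=23: a=23^2·(≡19), b=23^3·(≡21) mod 23; (19|23)=-1, (21|23)=-1; (−1)^{2·3·11}·(-1)^3·(-1)^2 = -1.
v=11: a=11^-2·(≡4), b=11^-3·(≡3) mod 11; (4|11)=+1, (3|11)=+1; (−1)^{-2·-3·5}·(+1)^-3·(+1)^-2 = +1.
v=19: a=19^3·(≡15), b=19^5·(≡5) mod 19; (15|19)=-1, (5|19)=+1; (−1)^{3·5·9}·(-1)^5·(+1)^3 = +1.
v=31: a=31^2·(≡8), b=31^3·(≡26) mod 31; (8|31)=+1, (26|31)=-1; (−1)^{2·3·15}·(+1)^3·(-1)^2 = +1.
v=13: a=13^2·(≡9), b=13^0·(≡7) mod 13; (9|13)=+1, (7|13)=-1; (−1)^{2·0·6}·(+1)^0·(-1)^2 = +1.
v=7: a=7^-2·(≡2), b=7^0·(≡6) mod 7; (2|7)=+1, (6|7)=-1; (−1)^{-2·0·3}·(+1)^0·(-1)^-2 = +1.
v=41: a=41^1·(≡15), b=41^2·(≡9) mod 41; (15|41)=-1, (9|41)=+1; (−1)^{1·2·20}·(-1)^2·(+1)^1 = +1.
(779, -149017 / ℚ) ramifies at {2, 23}: a division algebra.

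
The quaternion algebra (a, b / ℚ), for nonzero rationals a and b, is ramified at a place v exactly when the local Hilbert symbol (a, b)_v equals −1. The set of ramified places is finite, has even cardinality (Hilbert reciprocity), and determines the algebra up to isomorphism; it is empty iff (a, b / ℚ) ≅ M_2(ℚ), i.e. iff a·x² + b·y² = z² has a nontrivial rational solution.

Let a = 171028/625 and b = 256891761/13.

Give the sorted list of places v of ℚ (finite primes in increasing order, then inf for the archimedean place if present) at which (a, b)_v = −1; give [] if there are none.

Mod squares: a ≡ 253, b ≡ 7572773. Check v ∈ {∞, 2, 3, 5, 7, 11, 13, 19, 23, 31, 43}.
v=11: a=11^1·(≡3), b=11^0·(≡8) mod 11; (3|11)=+1, (8|11)=-1; (−1)^{1·0·5}·(+1)^0·(-1)^1 = -1.
v=43: a=43^0·(≡40), b=43^1·(≡5) mod 43; (40|43)=+1, (5|43)=-1; (−1)^{0·1·21}·(+1)^1·(-1)^0 = +1.
v=31: a=31^0·(≡25), b=31^1·(≡17) mod 31; (25|31)=+1, (17|31)=-1; (−1)^{0·1·15}·(+1)^1·(-1)^0 = +1.
v=7: a=7^0·(≡2), b=7^2·(≡3) mod 7; (2|7)=+1, (3|7)=-1; (−1)^{0·2·3}·(+1)^2·(-1)^0 = +1.
v=23: a=23^1·(≡19), b=23^1·(≡3) mod 23; (19|23)=-1, (3|23)=+1; (−1)^{1·1·11}·(-1)^1·(+1)^1 = +1.
v=3: a=3^0·(≡1), b=3^2·(≡2) mod 3; (1|3)=+1, (2|3)=-1; (−1)^{0·2·1}·(+1)^2·(-1)^0 = +1.
v=∞: 253 > 0 and 7572773 > 0  ⇒  (a,b)_∞ = +1.
v=19: a=19^0·(≡5), b=19^1·(≡11) mod 19; (5|19)=+1, (11|19)=+1; (−1)^{0·1·9}·(+1)^1·(+1)^0 = +1.
v=5: a=5^-4·(≡3), b=5^0·(≡2) mod 5; (3|5)=-1, (2|5)=-1; (−1)^{-4·0·2}·(-1)^0·(-1)^-4 = +1.
v=2: v_2(a)=2, v_2(b)=0; units ≡ 5, 5 (mod 8); ε·ε+αω+βω = 0·0+2·1+0·1 ≡ 0  ⇒  (a,b)_2 = +1.
v=13: a=13^2·(≡11), b=13^-1·(≡9) mod 13; (11|13)=-1, (9|13)=+1; (−1)^{2·-1·6}·(-1)^-1·(+1)^2 = -1.
|Ram(253, 7572773)| = 2, even; anisotropic at {11, 13}.

[11, 13]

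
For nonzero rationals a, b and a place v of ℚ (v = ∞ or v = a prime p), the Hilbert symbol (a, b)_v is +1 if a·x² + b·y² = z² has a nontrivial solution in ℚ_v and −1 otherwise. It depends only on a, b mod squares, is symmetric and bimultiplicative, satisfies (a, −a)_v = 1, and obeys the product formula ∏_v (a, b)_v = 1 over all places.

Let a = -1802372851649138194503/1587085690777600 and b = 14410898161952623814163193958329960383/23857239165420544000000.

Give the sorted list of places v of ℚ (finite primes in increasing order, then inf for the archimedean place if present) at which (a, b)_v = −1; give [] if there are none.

[2, 17, 23, 31]

Mod squares: a ≡ -1612093, b ≡ 23. Check v ∈ {∞, 2, 3, 5, 7, 11, 13, 17, 19, 23, 31}.
v=2: v_2(a)=-12, v_2(b)=-16; units ≡ 3, 7 (mod 8); ε·ε+αω+βω = 1·1+-12·0+-16·1 ≡ 1  ⇒  (a,b)_2 = -1.
v=∞: -1612093 < 0 and 23 > 0  ⇒  (a,b)_∞ = +1.
v=5: a=5^-2·(≡3), b=5^-6·(≡3) mod 5; (3|5)=-1, (3|5)=-1; (−1)^{-2·-6·2}·(-1)^-6·(-1)^-2 = +1.
v=23: a=23^7·(≡16), b=23^13·(≡18) mod 23; (16|23)=+1, (18|23)=+1; (−1)^{7·13·11}·(+1)^13·(+1)^7 = -1.
v=7: a=7^1·(≡2), b=7^2·(≡1) mod 7; (2|7)=+1, (1|7)=+1; (−1)^{1·2·3}·(+1)^2·(+1)^1 = +1.
v=19: a=19^-1·(≡16), b=19^0·(≡5) mod 19; (16|19)=+1, (5|19)=+1; (−1)^{-1·0·9}·(+1)^0·(+1)^-1 = +1.
v=31: a=31^1·(≡15), b=31^2·(≡12) mod 31; (15|31)=-1, (12|31)=-1; (−1)^{1·2·15}·(-1)^2·(-1)^1 = -1.
v=17: a=17^1·(≡10), b=17^2·(≡11) mod 17; (10|17)=-1, (11|17)=-1; (−1)^{1·2·8}·(-1)^2·(-1)^1 = -1.
v=11: a=11^6·(≡3), b=11^10·(≡5) mod 11; (3|11)=+1, (5|11)=+1; (−1)^{6·10·5}·(+1)^10·(+1)^6 = +1.
v=13: a=13^-8·(≡2), b=13^-12·(≡10) mod 13; (2|13)=-1, (10|13)=+1; (−1)^{-8·-12·6}·(-1)^-12·(+1)^-8 = +1.
v=3: a=3^4·(≡2), b=3^4·(≡2) mod 3; (2|3)=-1, (2|3)=-1; (−1)^{4·4·1}·(-1)^4·(-1)^4 = +1.
(-1612093, 23 / ℚ) ramifies at {2, 17, 23, 31}: a division algebra.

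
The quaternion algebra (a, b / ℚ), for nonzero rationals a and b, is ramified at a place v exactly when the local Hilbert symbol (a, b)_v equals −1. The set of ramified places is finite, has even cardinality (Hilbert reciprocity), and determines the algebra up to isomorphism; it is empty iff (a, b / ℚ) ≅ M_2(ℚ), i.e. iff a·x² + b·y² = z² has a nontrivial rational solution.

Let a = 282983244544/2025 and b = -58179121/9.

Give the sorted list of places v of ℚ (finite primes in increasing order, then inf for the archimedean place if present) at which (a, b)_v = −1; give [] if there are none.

Mod squares: a ≡ 62491, b ≡ -3289. Check v ∈ {∞, 2, 3, 5, 7, 11, 13, 19, 23}.
v=13: a=13^1·(≡3), b=13^1·(≡7) mod 13; (3|13)=+1, (7|13)=-1; (−1)^{1·1·6}·(+1)^1·(-1)^1 = -1.
v=7: a=7^2·(≡2), b=7^2·(≡2) mod 7; (2|7)=+1, (2|7)=+1; (−1)^{2·2·3}·(+1)^2·(+1)^2 = +1.
v=19: a=19^3·(≡18), b=19^2·(≡6) mod 19; (18|19)=-1, (6|19)=+1; (−1)^{3·2·9}·(-1)^2·(+1)^3 = +1.
v=∞: 62491 > 0 and -3289 < 0  ⇒  (a,b)_∞ = +1.
v=11: a=11^1·(≡4), b=11^1·(≡1) mod 11; (4|11)=+1, (1|11)=+1; (−1)^{1·1·5}·(+1)^1·(+1)^1 = -1.
v=23: a=23^1·(≡18), b=23^1·(≡4) mod 23; (18|23)=+1, (4|23)=+1; (−1)^{1·1·11}·(+1)^1·(+1)^1 = -1.
v=3: a=3^-4·(≡1), b=3^-2·(≡2) mod 3; (1|3)=+1, (2|3)=-1; (−1)^{-4·-2·1}·(+1)^-2·(-1)^-4 = +1.
v=5: a=5^-2·(≡4), b=5^0·(≡1) mod 5; (4|5)=+1, (1|5)=+1; (−1)^{-2·0·2}·(+1)^0·(+1)^-2 = +1.
v=2: v_2(a)=8, v_2(b)=0; units ≡ 3, 7 (mod 8); ε·ε+αω+βω = 1·1+8·0+0·1 ≡ 1  ⇒  (a,b)_2 = -1.
Ram(62491, -3289) = {2, 11, 13, 23}; no ℚ_2-point on the conic.

[2, 11, 13, 23]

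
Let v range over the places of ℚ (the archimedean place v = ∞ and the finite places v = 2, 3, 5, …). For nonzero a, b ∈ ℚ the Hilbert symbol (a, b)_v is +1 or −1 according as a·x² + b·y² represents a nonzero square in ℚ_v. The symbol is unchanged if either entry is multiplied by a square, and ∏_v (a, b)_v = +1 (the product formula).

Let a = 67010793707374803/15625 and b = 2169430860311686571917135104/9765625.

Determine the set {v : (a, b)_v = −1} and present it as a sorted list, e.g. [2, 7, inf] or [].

Mod squares: a ≡ 3, b ≡ 4301. Check v ∈ {∞, 2, 3, 5, 11, 13, 17, 23}.
v=17: a=17^2·(≡6), b=17^3·(≡13) mod 17; (6|17)=-1, (13|17)=+1; (−1)^{2·3·8}·(-1)^3·(+1)^2 = -1.
v=∞: 3 > 0 and 4301 > 0  ⇒  (a,b)_∞ = +1.
v=5: a=5^-6·(≡3), b=5^-10·(≡4) mod 5; (3|5)=-1, (4|5)=+1; (−1)^{-6·-10·2}·(-1)^-10·(+1)^-6 = +1.
v=23: a=23^2·(≡8), b=23^3·(≡1) mod 23; (8|23)=+1, (1|23)=+1; (−1)^{2·3·11}·(+1)^3·(+1)^2 = +1.
v=13: a=13^2·(≡12), b=13^2·(≡11) mod 13; (12|13)=+1, (11|13)=-1; (−1)^{2·2·6}·(+1)^2·(-1)^2 = +1.
v=2: v_2(a)=0, v_2(b)=8; units ≡ 3, 5 (mod 8); ε·ε+αω+βω = 1·0+0·1+8·1 ≡ 0  ⇒  (a,b)_2 = +1.
v=3: a=3^11·(≡1), b=3^16·(≡2) mod 3; (1|3)=+1, (2|3)=-1; (−1)^{11·16·1}·(+1)^16·(-1)^11 = -1.
v=11: a=11^4·(≡5), b=11^7·(≡10) mod 11; (5|11)=+1, (10|11)=-1; (−1)^{4·7·5}·(+1)^7·(-1)^4 = +1.
(3, 4301 / ℚ) ramifies at {3, 17}: a division algebra.

[3, 17]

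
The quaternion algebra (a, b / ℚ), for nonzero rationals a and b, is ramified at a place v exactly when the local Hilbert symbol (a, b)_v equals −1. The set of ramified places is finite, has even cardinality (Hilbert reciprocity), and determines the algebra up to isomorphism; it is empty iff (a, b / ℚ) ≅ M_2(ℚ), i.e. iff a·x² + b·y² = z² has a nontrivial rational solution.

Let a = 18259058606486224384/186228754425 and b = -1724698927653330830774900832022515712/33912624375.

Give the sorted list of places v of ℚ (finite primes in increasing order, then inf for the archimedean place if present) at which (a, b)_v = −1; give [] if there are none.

Mod squares: a ≡ 3637391758, b ≡ -23619427. Check v ∈ {∞, 2, 3, 5, 7, 11, 13, 29, 31, 37, 41, 43, 47}.
v=43: a=43^3·(≡20), b=43^7·(≡6) mod 43; (20|43)=-1, (6|43)=+1; (−1)^{3·7·21}·(-1)^7·(+1)^3 = +1.
v=2: v_2(a)=9, v_2(b)=12; units ≡ 7, 5 (mod 8); ε·ε+αω+βω = 1·0+9·1+12·0 ≡ 1  ⇒  (a,b)_2 = -1.
v=∞: 3637391758 > 0 and -23619427 < 0  ⇒  (a,b)_∞ = +1.
v=47: a=47^1·(≡31), b=47^3·(≡10) mod 47; (31|47)=-1, (10|47)=-1; (−1)^{1·3·23}·(-1)^3·(-1)^1 = -1.
v=5: a=5^-2·(≡2), b=5^-4·(≡2) mod 5; (2|5)=-1, (2|5)=-1; (−1)^{-2·-4·2}·(-1)^-4·(-1)^-2 = +1.
v=7: a=7^-3·(≡6), b=7^-4·(≡1) mod 7; (6|7)=-1, (1|7)=+1; (−1)^{-3·-4·3}·(-1)^-4·(+1)^-3 = +1.
v=37: a=37^2·(≡19), b=37^2·(≡11) mod 37; (19|37)=-1, (11|37)=+1; (−1)^{2·2·18}·(-1)^2·(+1)^2 = +1.
v=41: a=41^2·(≡11), b=41^2·(≡34) mod 41; (11|41)=-1, (34|41)=-1; (−1)^{2·2·20}·(-1)^2·(-1)^2 = +1.
v=31: a=31^-3·(≡1), b=31^-1·(≡5) mod 31; (1|31)=+1, (5|31)=+1; (−1)^{-3·-1·15}·(+1)^-1·(+1)^-3 = -1.
v=3: a=3^-6·(≡1), b=3^-6·(≡2) mod 3; (1|3)=+1, (2|3)=-1; (−1)^{-6·-6·1}·(+1)^-6·(-1)^-6 = +1.
v=11: a=11^1·(≡10), b=11^2·(≡4) mod 11; (10|11)=-1, (4|11)=+1; (−1)^{1·2·5}·(-1)^2·(+1)^1 = +1.
v=29: a=29^1·(≡19), b=29^3·(≡10) mod 29; (19|29)=-1, (10|29)=-1; (−1)^{1·3·14}·(-1)^3·(-1)^1 = +1.
v=13: a=13^1·(≡8), b=13^3·(≡12) mod 13; (8|13)=-1, (12|13)=+1; (−1)^{1·3·6}·(-1)^3·(+1)^1 = -1.
(3637391758, -23619427 / ℚ) ramifies at {2, 13, 31, 47}: a division algebra.

[2, 13, 31, 47]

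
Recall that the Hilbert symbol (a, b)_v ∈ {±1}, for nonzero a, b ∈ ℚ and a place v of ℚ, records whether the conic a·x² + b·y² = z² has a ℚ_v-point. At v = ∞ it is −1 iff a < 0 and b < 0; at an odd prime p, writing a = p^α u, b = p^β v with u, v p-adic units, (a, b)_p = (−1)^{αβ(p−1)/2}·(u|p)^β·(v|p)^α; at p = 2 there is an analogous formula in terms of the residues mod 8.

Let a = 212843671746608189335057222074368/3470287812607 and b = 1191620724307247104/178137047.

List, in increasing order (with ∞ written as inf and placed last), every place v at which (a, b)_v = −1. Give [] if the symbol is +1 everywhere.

Mod squares: a ≡ 266, b ≡ 4569617. Check v ∈ {∞, 2, 7, 11, 13, 17, 19, 23, 29, 31, 53}.
v=53: a=53^2·(≡40), b=53^2·(≡37) mod 53; (40|53)=+1, (37|53)=+1; (−1)^{2·2·26}·(+1)^2·(+1)^2 = +1.
v=11: a=11^-6·(≡8), b=11^-4·(≡2) mod 11; (8|11)=-1, (2|11)=-1; (−1)^{-6·-4·5}·(-1)^-4·(-1)^-6 = +1.
v=17: a=17^2·(≡10), b=17^1·(≡14) mod 17; (10|17)=-1, (14|17)=-1; (−1)^{2·1·8}·(-1)^1·(-1)^2 = -1.
v=29: a=29^2·(≡16), b=29^1·(≡4) mod 29; (16|29)=+1, (4|29)=+1; (−1)^{2·1·14}·(+1)^1·(+1)^2 = +1.
v=13: a=13^2·(≡8), b=13^1·(≡8) mod 13; (8|13)=-1, (8|13)=-1; (−1)^{2·1·6}·(-1)^1·(-1)^2 = -1.
v=19: a=19^7·(≡14), b=19^4·(≡15) mod 19; (14|19)=-1, (15|19)=-1; (−1)^{7·4·9}·(-1)^4·(-1)^7 = -1.
v=23: a=23^-4·(≡2), b=23^-3·(≡10) mod 23; (2|23)=+1, (10|23)=-1; (−1)^{-4·-3·11}·(+1)^-3·(-1)^-4 = +1.
v=2: v_2(a)=31, v_2(b)=14; units ≡ 5, 1 (mod 8); ε·ε+αω+βω = 0·0+31·0+14·1 ≡ 0  ⇒  (a,b)_2 = +1.
v=7: a=7^-1·(≡5), b=7^0·(≡6) mod 7; (5|7)=-1, (6|7)=-1; (−1)^{-1·0·3}·(-1)^0·(-1)^-1 = -1.
v=31: a=31^2·(≡28), b=31^1·(≡1) mod 31; (28|31)=+1, (1|31)=+1; (−1)^{2·1·15}·(+1)^1·(+1)^2 = +1.
v=∞: 266 > 0 and 4569617 > 0  ⇒  (a,b)_∞ = +1.
|Ram(266, 4569617)| = 4, even; anisotropic at {7, 13, 17, 19}.

[7, 13, 17, 19]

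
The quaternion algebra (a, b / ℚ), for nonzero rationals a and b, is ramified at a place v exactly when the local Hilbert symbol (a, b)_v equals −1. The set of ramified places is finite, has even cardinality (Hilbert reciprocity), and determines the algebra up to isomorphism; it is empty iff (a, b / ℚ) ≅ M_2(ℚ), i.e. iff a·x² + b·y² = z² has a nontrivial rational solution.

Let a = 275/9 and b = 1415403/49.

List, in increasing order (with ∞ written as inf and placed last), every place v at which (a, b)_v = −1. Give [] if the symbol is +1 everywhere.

[2, 17]

Mod squares: a ≡ 11, b ≡ 187. Check v ∈ {∞, 2, 3, 5, 7, 11, 17, 29}.
v=2: v_2(a)=0, v_2(b)=0; units ≡ 3, 3 (mod 8); ε·ε+αω+βω = 1·1+0·1+0·1 ≡ 1  ⇒  (a,b)_2 = -1.
v=5: a=5^2·(≡4), b=5^0·(≡2) mod 5; (4|5)=+1, (2|5)=-1; (−1)^{2·0·2}·(+1)^0·(-1)^2 = +1.
v=29: a=29^0·(≡8), b=29^2·(≡16) mod 29; (8|29)=-1, (16|29)=+1; (−1)^{0·2·14}·(-1)^2·(+1)^0 = +1.
v=7: a=7^0·(≡1), b=7^-2·(≡3) mod 7; (1|7)=+1, (3|7)=-1; (−1)^{0·-2·3}·(+1)^-2·(-1)^0 = +1.
v=17: a=17^0·(≡6), b=17^1·(≡12) mod 17; (6|17)=-1, (12|17)=-1; (−1)^{0·1·8}·(-1)^1·(-1)^0 = -1.
v=11: a=11^1·(≡4), b=11^1·(≡10) mod 11; (4|11)=+1, (10|11)=-1; (−1)^{1·1·5}·(+1)^1·(-1)^1 = +1.
v=∞: 11 > 0 and 187 > 0  ⇒  (a,b)_∞ = +1.
v=3: a=3^-2·(≡2), b=3^2·(≡1) mod 3; (2|3)=-1, (1|3)=+1; (−1)^{-2·2·1}·(-1)^2·(+1)^-2 = +1.
|Ram(11, 187)| = 2, even; anisotropic at {2, 17}.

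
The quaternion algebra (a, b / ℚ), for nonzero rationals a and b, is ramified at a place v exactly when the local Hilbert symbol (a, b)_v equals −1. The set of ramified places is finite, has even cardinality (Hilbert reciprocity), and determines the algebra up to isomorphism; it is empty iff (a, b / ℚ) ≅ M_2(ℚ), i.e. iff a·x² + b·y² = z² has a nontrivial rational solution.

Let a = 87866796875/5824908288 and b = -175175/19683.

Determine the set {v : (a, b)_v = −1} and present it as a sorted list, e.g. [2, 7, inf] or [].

[11, 13]

Mod squares: a ≡ 33, b ≡ -429. Check v ∈ {∞, 2, 3, 5, 7, 11, 13, 17}.
v=2: v_2(a)=-10, v_2(b)=0; units ≡ 1, 3 (mod 8); ε·ε+αω+βω = 0·1+-10·1+0·0 ≡ 0  ⇒  (a,b)_2 = +1.
v=3: a=3^-9·(≡2), b=3^-9·(≡1) mod 3; (2|3)=-1, (1|3)=+1; (−1)^{-9·-9·1}·(-1)^-9·(+1)^-9 = +1.
v=17: a=17^-2·(≡1), b=17^0·(≡8) mod 17; (1|17)=+1, (8|17)=+1; (−1)^{-2·0·8}·(+1)^0·(+1)^-2 = +1.
v=∞: 33 > 0 and -429 < 0  ⇒  (a,b)_∞ = +1.
v=13: a=13^2·(≡11), b=13^1·(≡6) mod 13; (11|13)=-1, (6|13)=-1; (−1)^{2·1·6}·(-1)^1·(-1)^2 = -1.
v=11: a=11^3·(≡5), b=11^1·(≡9) mod 11; (5|11)=+1, (9|11)=+1; (−1)^{3·1·5}·(+1)^1·(+1)^3 = -1.
v=5: a=5^8·(≡3), b=5^2·(≡1) mod 5; (3|5)=-1, (1|5)=+1; (−1)^{8·2·2}·(-1)^2·(+1)^8 = +1.
v=7: a=7^0·(≡6), b=7^2·(≡5) mod 7; (6|7)=-1, (5|7)=-1; (−1)^{0·2·3}·(-1)^2·(-1)^0 = +1.
(33, -429 / ℚ) ramifies at {11, 13}: a division algebra.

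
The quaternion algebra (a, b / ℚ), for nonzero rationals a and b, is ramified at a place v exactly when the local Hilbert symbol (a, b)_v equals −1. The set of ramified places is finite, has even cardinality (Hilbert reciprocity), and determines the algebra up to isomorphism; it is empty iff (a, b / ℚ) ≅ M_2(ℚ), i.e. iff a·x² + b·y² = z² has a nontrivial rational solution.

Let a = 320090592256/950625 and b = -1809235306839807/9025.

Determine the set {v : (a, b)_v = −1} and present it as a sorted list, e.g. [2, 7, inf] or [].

(a, b) ≡ (1081621, -46509703) mod (ℚ^×)²; places V = {2, 3, 5, 7, 11, 13, 17, 19, 23, 31, 37, 41, 43, ∞}.
(a,b)_31: α=1, u≡16; β=1, v≡8 (mod 31); (16|31)=+1, (8|31)=+1; sign (−1)^1·+1^1·+1^1 = -1.
(a,b)_19: α=0, u≡13; β=-2, v≡17 (mod 19); (13|19)=-1, (17|19)=+1; sign (−1)^0·-1^-2·+1^0 = +1.
(a,b)_13: α=-2, u≡5; β=0, v≡8 (mod 13); (5|13)=-1, (8|13)=-1; sign (−1)^0·-1^0·-1^-2 = +1.
(a,b)_37: α=1, u≡12; β=1, v≡19 (mod 37); (12|37)=+1, (19|37)=-1; sign (−1)^0·+1^1·-1^1 = -1.
(a,b)_∞: sgn(1081621)=+, sgn(-46509703)=−, so +1.
(a,b)_5: α=-4, u≡1; β=-2, v≡3 (mod 5); (1|5)=+1, (3|5)=-1; sign (−1)^0·+1^-2·-1^-4 = +1.
(a,b)_11: α=0, u≡10; β=2, v≡10 (mod 11); (10|11)=-1, (10|11)=-1; sign (−1)^0·-1^2·-1^0 = +1.
(a,b)_3: α=-2, u≡1; β=8, v≡2 (mod 3); (1|3)=+1, (2|3)=-1; sign (−1)^0·+1^8·-1^-2 = +1.
(a,b)_43: α=0, u≡39; β=1, v≡25 (mod 43); (39|43)=-1, (25|43)=+1; sign (−1)^0·-1^1·+1^0 = -1.
(a,b)_23: α=1, u≡11; β=1, v≡11 (mod 23); (11|23)=-1, (11|23)=-1; sign (−1)^1·-1^1·-1^1 = -1.
(a,b)_17: α=2, u≡9; β=0, v≡13 (mod 17); (9|17)=+1, (13|17)=+1; sign (−1)^0·+1^0·+1^2 = +1.
(a,b)_7: α=0, u≡2; β=2, v≡3 (mod 7); (2|7)=+1, (3|7)=-1; sign (−1)^0·+1^2·-1^0 = +1.
(a,b)_2: α=10, β=0; u≡5, v≡1 (mod 8); ε(u)ε(v)=0·0, αω(v)=10·0, βω(u)=0·1; sum ≡ 0  ⇒  +1.
(a,b)_41: α=1, u≡36; β=1, v≡25 (mod 41); (36|41)=+1, (25|41)=+1; sign (−1)^0·+1^1·+1^1 = +1.
Ram(1081621, -46509703) = {23, 31, 37, 43}; no ℚ_23-point on the conic.

[23, 31, 37, 43]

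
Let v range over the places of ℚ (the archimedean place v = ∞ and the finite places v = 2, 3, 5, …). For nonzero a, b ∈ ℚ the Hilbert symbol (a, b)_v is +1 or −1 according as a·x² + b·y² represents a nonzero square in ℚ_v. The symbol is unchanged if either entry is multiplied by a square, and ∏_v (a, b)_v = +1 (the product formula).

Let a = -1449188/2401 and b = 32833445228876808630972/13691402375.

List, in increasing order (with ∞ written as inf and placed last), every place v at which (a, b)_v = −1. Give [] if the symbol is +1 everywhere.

Mod squares: a ≡ -377, b ≡ 1110265. Check v ∈ {∞, 2, 3, 5, 7, 11, 13, 19, 29, 31, 41, 53}.
v=31: a=31^2·(≡3), b=31^3·(≡5) mod 31; (3|31)=-1, (5|31)=+1; (−1)^{2·3·15}·(-1)^3·(+1)^2 = -1.
v=29: a=29^1·(≡25), b=29^3·(≡6) mod 29; (25|29)=+1, (6|29)=+1; (−1)^{1·3·14}·(+1)^3·(+1)^1 = +1.
v=19: a=19^0·(≡8), b=19^-1·(≡14) mod 19; (8|19)=-1, (14|19)=-1; (−1)^{0·-1·9}·(-1)^-1·(-1)^0 = -1.
v=11: a=11^0·(≡6), b=11^2·(≡7) mod 11; (6|11)=-1, (7|11)=-1; (−1)^{0·2·5}·(-1)^2·(-1)^0 = +1.
v=7: a=7^-4·(≡1), b=7^-8·(≡2) mod 7; (1|7)=+1, (2|7)=+1; (−1)^{-4·-8·3}·(+1)^-8·(+1)^-4 = +1.
v=3: a=3^0·(≡1), b=3^2·(≡1) mod 3; (1|3)=+1, (1|3)=+1; (−1)^{0·2·1}·(+1)^2·(+1)^0 = +1.
v=2: v_2(a)=2, v_2(b)=2; units ≡ 7, 1 (mod 8); ε·ε+αω+βω = 1·0+2·0+2·0 ≡ 0  ⇒  (a,b)_2 = +1.
v=41: a=41^0·(≡32), b=41^2·(≡17) mod 41; (32|41)=+1, (17|41)=-1; (−1)^{0·2·20}·(+1)^2·(-1)^0 = +1.
v=53: a=53^0·(≡16), b=53^2·(≡2) mod 53; (16|53)=+1, (2|53)=-1; (−1)^{0·2·26}·(+1)^2·(-1)^0 = +1.
v=13: a=13^1·(≡10), b=13^3·(≡6) mod 13; (10|13)=+1, (6|13)=-1; (−1)^{1·3·6}·(+1)^3·(-1)^1 = -1.
v=5: a=5^0·(≡2), b=5^-3·(≡3) mod 5; (2|5)=-1, (3|5)=-1; (−1)^{0·-3·2}·(-1)^-3·(-1)^0 = -1.
v=∞: -377 < 0 and 1110265 > 0  ⇒  (a,b)_∞ = +1.
(-377, 1110265 / ℚ) ramifies at {5, 13, 19, 31}: a division algebra.

[5, 13, 19, 31]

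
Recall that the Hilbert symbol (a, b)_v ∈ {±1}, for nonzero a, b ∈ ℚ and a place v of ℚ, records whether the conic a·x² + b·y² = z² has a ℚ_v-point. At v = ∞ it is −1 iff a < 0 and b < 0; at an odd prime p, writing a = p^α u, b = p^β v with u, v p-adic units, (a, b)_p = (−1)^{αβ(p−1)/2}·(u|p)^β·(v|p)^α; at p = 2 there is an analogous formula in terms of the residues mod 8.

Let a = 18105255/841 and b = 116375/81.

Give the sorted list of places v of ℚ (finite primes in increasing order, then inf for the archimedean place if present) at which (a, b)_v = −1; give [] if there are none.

[2, 3, 17, 19]

(a, b) ≡ (41055, 95) mod (ℚ^×)²; places V = {2, 3, 5, 7, 17, 19, 23, 29, ∞}.
(a,b)_3: α=3, u≡2; β=-4, v≡2 (mod 3); (2|3)=-1, (2|3)=-1; sign (−1)^0·-1^-4·-1^3 = -1.
(a,b)_19: α=0, u≡12; β=1, v≡9 (mod 19); (12|19)=-1, (9|19)=+1; sign (−1)^0·-1^1·+1^0 = -1.
(a,b)_17: α=1, u≡2; β=0, v≡6 (mod 17); (2|17)=+1, (6|17)=-1; sign (−1)^0·+1^0·-1^1 = -1.
(a,b)_29: α=-2, u≡4; β=0, v≡10 (mod 29); (4|29)=+1, (10|29)=-1; sign (−1)^0·+1^0·-1^-2 = +1.
(a,b)_7: α=3, u≡5; β=2, v≡4 (mod 7); (5|7)=-1, (4|7)=+1; sign (−1)^0·-1^2·+1^3 = +1.
(a,b)_23: α=1, u≡22; β=0, v≡13 (mod 23); (22|23)=-1, (13|23)=+1; sign (−1)^0·-1^0·+1^1 = +1.
(a,b)_2: α=0, β=0; u≡7, v≡7 (mod 8); ε(u)ε(v)=1·1, αω(v)=0·0, βω(u)=0·0; sum ≡ 1  ⇒  -1.
(a,b)_∞: sgn(41055)=+, sgn(95)=+, so +1.
(a,b)_5: α=1, u≡1; β=3, v≡1 (mod 5); (1|5)=+1, (1|5)=+1; sign (−1)^0·+1^3·+1^1 = +1.
|Ram(41055, 95)| = 4, even; anisotropic at {2, 3, 17, 19}.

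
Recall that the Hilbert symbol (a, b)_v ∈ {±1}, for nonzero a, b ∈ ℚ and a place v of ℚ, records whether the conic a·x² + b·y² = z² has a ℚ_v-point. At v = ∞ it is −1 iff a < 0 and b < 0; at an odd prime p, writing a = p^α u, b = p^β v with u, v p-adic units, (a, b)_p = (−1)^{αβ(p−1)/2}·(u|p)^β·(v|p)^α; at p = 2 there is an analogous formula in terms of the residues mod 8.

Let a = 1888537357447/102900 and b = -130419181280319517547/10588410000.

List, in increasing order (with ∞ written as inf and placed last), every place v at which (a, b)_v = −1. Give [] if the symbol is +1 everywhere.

[13, 17]

(a, b) ≡ (126917427, -27347) mod (ℚ^×)²; places V = {2, 3, 5, 7, 13, 17, 23, 29, 41, 43, ∞}.
(a,b)_3: α=-1, u≡1; β=-2, v≡1 (mod 3); (1|3)=+1, (1|3)=+1; sign (−1)^0·+1^-2·+1^-1 = +1.
(a,b)_∞: sgn(126917427)=+, sgn(-27347)=−, so +1.
(a,b)_7: α=-3, u≡1; β=-6, v≡4 (mod 7); (1|7)=+1, (4|7)=+1; sign (−1)^0·+1^-6·+1^-3 = +1.
(a,b)_2: α=-2, β=-4; u≡3, v≡5 (mod 8); ε(u)ε(v)=1·0, αω(v)=-2·1, βω(u)=-4·1; sum ≡ 0  ⇒  +1.
(a,b)_13: α=3, u≡1; β=6, v≡8 (mod 13); (1|13)=+1, (8|13)=-1; sign (−1)^0·+1^6·-1^3 = -1.
(a,b)_17: α=1, u≡6; β=2, v≡6 (mod 17); (6|17)=-1, (6|17)=-1; sign (−1)^0·-1^2·-1^1 = -1.
(a,b)_29: α=1, u≡14; β=1, v≡14 (mod 29); (14|29)=-1, (14|29)=-1; sign (−1)^0·-1^1·-1^1 = +1.
(a,b)_23: α=1, u≡9; β=1, v≡5 (mod 23); (9|23)=+1, (5|23)=-1; sign (−1)^1·+1^1·-1^1 = +1.
(a,b)_5: α=-2, u≡2; β=-4, v≡3 (mod 5); (2|5)=-1, (3|5)=-1; sign (−1)^0·-1^-4·-1^-2 = +1.
(a,b)_43: α=2, u≡18; β=4, v≡23 (mod 43); (18|43)=-1, (23|43)=+1; sign (−1)^0·-1^4·+1^2 = +1.
(a,b)_41: α=1, u≡17; β=1, v≡11 (mod 41); (17|41)=-1, (11|41)=-1; sign (−1)^0·-1^1·-1^1 = +1.
(126917427, -27347 / ℚ) ramifies at {13, 17}: a division algebra.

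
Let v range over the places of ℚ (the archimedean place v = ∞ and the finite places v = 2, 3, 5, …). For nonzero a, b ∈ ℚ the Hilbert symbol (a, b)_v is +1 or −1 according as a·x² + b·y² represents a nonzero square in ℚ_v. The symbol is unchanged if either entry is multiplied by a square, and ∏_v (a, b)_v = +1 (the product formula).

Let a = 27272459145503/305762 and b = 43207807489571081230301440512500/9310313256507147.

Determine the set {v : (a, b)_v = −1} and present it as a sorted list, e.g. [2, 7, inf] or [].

(a, b) ≡ (286, 15) mod (ℚ^×)²; places V = {2, 3, 5, 7, 11, 13, 17, 23, 29, 37, ∞}.
(a,b)_13: α=1, u≡9; β=2, v≡7 (mod 13); (9|13)=+1, (7|13)=-1; sign (−1)^0·+1^2·-1^1 = -1.
(a,b)_2: α=-1, β=2; u≡7, v≡7 (mod 8); ε(u)ε(v)=1·1, αω(v)=-1·0, βω(u)=2·0; sum ≡ 1  ⇒  -1.
(a,b)_∞: sgn(286)=+, sgn(15)=+, so +1.
(a,b)_7: α=0, u≡6; β=4, v≡1 (mod 7); (6|7)=-1, (1|7)=+1; sign (−1)^0·-1^4·+1^0 = +1.
(a,b)_29: α=2, u≡5; β=-2, v≡10 (mod 29); (5|29)=+1, (10|29)=-1; sign (−1)^0·+1^-2·-1^2 = +1.
(a,b)_23: α=-2, u≡21; β=-2, v≡20 (mod 23); (21|23)=-1, (20|23)=-1; sign (−1)^0·-1^-2·-1^-2 = +1.
(a,b)_5: α=0, u≡4; β=5, v≡2 (mod 5); (4|5)=+1, (2|5)=-1; sign (−1)^0·+1^5·-1^0 = +1.
(a,b)_37: α=4, u≡3; β=10, v≡32 (mod 37); (3|37)=+1, (32|37)=-1; sign (−1)^0·+1^10·-1^4 = +1.
(a,b)_11: α=3, u≡5; β=6, v≡3 (mod 11); (5|11)=+1, (3|11)=+1; sign (−1)^0·+1^6·+1^3 = +1.
(a,b)_17: α=-2, u≡7; β=-8, v≡13 (mod 17); (7|17)=-1, (13|17)=+1; sign (−1)^0·-1^-8·+1^-2 = +1.
(a,b)_3: α=0, u≡1; β=-1, v≡2 (mod 3); (1|3)=+1, (2|3)=-1; sign (−1)^0·+1^-1·-1^0 = +1.
|Ram(286, 15)| = 2, even; anisotropic at {2, 13}.

[2, 13]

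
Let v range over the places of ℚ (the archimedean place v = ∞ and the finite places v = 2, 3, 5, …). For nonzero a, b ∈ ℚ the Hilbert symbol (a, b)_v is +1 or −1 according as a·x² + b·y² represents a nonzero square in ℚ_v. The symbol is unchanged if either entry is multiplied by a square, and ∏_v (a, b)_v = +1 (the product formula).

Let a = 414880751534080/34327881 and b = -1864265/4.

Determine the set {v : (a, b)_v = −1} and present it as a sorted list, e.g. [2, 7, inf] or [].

(a, b) ≡ (87620455, -1864265) mod (ℚ^×)²; places V = {2, 3, 5, 7, 13, 17, 23, 29, 31, 43, 47, ∞}.
(a,b)_13: α=1, u≡12; β=1, v≡6 (mod 13); (12|13)=+1, (6|13)=-1; sign (−1)^0·+1^1·-1^1 = -1.
(a,b)_31: α=-2, u≡5; β=0, v≡11 (mod 31); (5|31)=+1, (11|31)=-1; sign (−1)^0·+1^0·-1^-2 = +1.
(a,b)_17: α=2, u≡3; β=0, v≡10 (mod 17); (3|17)=-1, (10|17)=-1; sign (−1)^0·-1^0·-1^2 = +1.
(a,b)_∞: sgn(87620455)=+, sgn(-1864265)=−, so +1.
(a,b)_2: α=14, β=-2; u≡7, v≡7 (mod 8); ε(u)ε(v)=1·1, αω(v)=14·0, βω(u)=-2·0; sum ≡ 1  ⇒  -1.
(a,b)_23: α=1, u≡1; β=1, v≡5 (mod 23); (1|23)=+1, (5|23)=-1; sign (−1)^1·+1^1·-1^1 = +1.
(a,b)_3: α=-6, u≡1; β=0, v≡1 (mod 3); (1|3)=+1, (1|3)=+1; sign (−1)^0·+1^0·+1^-6 = +1.
(a,b)_47: α=1, u≡15; β=0, v≡21 (mod 47); (15|47)=-1, (21|47)=+1; sign (−1)^0·-1^0·+1^1 = +1.
(a,b)_43: α=1, u≡23; β=1, v≡8 (mod 43); (23|43)=+1, (8|43)=-1; sign (−1)^1·+1^1·-1^1 = +1.
(a,b)_7: α=-2, u≡3; β=0, v≡6 (mod 7); (3|7)=-1, (6|7)=-1; sign (−1)^0·-1^0·-1^-2 = +1.
(a,b)_29: α=1, u≡1; β=1, v≡2 (mod 29); (1|29)=+1, (2|29)=-1; sign (−1)^0·+1^1·-1^1 = -1.
(a,b)_5: α=1, u≡1; β=1, v≡3 (mod 5); (1|5)=+1, (3|5)=-1; sign (−1)^0·+1^1·-1^1 = -1.
|Ram(87620455, -1864265)| = 4, even; anisotropic at {2, 5, 13, 29}.

[2, 5, 13, 29]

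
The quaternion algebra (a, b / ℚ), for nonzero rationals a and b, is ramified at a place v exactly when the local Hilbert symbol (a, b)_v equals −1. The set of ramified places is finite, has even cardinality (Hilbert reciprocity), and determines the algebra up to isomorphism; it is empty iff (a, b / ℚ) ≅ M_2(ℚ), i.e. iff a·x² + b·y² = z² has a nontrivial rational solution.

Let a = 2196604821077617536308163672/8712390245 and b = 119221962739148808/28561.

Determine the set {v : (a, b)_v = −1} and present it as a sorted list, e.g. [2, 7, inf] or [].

Mod squares: a ≡ 8510, b ≡ 2. Check v ∈ {∞, 2, 3, 5, 7, 11, 13, 19, 23, 37, 47}.
v=5: a=5^-1·(≡3), b=5^0·(≡3) mod 5; (3|5)=-1, (3|5)=-1; (−1)^{-1·0·2}·(-1)^0·(-1)^-1 = -1.
v=37: a=37^3·(≡22), b=37^2·(≡6) mod 37; (22|37)=-1, (6|37)=-1; (−1)^{3·2·18}·(-1)^2·(-1)^3 = -1.
v=7: a=7^2·(≡6), b=7^2·(≡4) mod 7; (6|7)=-1, (4|7)=+1; (−1)^{2·2·3}·(-1)^2·(+1)^2 = +1.
v=23: a=23^5·(≡1), b=23^4·(≡1) mod 23; (1|23)=+1, (1|23)=+1; (−1)^{5·4·11}·(+1)^4·(+1)^5 = +1.
v=3: a=3^12·(≡2), b=3^8·(≡2) mod 3; (2|3)=-1, (2|3)=-1; (−1)^{12·8·1}·(-1)^8·(-1)^12 = +1.
v=11: a=11^4·(≡6), b=11^2·(≡2) mod 11; (6|11)=-1, (2|11)=-1; (−1)^{4·2·5}·(-1)^2·(-1)^4 = +1.
v=13: a=13^-6·(≡8), b=13^-4·(≡6) mod 13; (8|13)=-1, (6|13)=-1; (−1)^{-6·-4·6}·(-1)^-4·(-1)^-6 = +1.
v=2: v_2(a)=3, v_2(b)=3; units ≡ 7, 1 (mod 8); ε·ε+αω+βω = 1·0+3·0+3·0 ≡ 0  ⇒  (a,b)_2 = +1.
v=19: a=19^-2·(≡17), b=19^0·(≡13) mod 19; (17|19)=+1, (13|19)=-1; (−1)^{-2·0·9}·(+1)^0·(-1)^-2 = +1.
v=∞: 8510 > 0 and 2 > 0  ⇒  (a,b)_∞ = +1.
v=47: a=47^2·(≡18), b=47^0·(≡36) mod 47; (18|47)=+1, (36|47)=+1; (−1)^{2·0·23}·(+1)^0·(+1)^2 = +1.
Ram(8510, 2) = {5, 37}; no ℚ_5-point on the conic.

[5, 37]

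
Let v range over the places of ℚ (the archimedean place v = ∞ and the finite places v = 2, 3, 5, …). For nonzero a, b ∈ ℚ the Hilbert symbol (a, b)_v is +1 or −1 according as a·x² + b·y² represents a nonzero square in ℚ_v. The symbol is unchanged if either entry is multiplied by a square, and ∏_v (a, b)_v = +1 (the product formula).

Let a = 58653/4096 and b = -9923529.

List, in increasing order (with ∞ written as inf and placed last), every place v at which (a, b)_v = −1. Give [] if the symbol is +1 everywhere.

Mod squares: a ≡ 133, b ≡ -561. Check v ∈ {∞, 2, 3, 7, 11, 17, 19}.
v=19: a=19^1·(≡6), b=19^2·(≡4) mod 19; (6|19)=+1, (4|19)=+1; (−1)^{1·2·9}·(+1)^2·(+1)^1 = +1.
v=3: a=3^2·(≡1), b=3^1·(≡2) mod 3; (1|3)=+1, (2|3)=-1; (−1)^{2·1·1}·(+1)^1·(-1)^2 = +1.
v=∞: 133 > 0 and -561 < 0  ⇒  (a,b)_∞ = +1.
v=11: a=11^0·(≡3), b=11^1·(≡4) mod 11; (3|11)=+1, (4|11)=+1; (−1)^{0·1·5}·(+1)^1·(+1)^0 = +1.
v=2: v_2(a)=-12, v_2(b)=0; units ≡ 5, 7 (mod 8); ε·ε+αω+βω = 0·1+-12·0+0·1 ≡ 0  ⇒  (a,b)_2 = +1.
v=7: a=7^3·(≡3), b=7^2·(≡3) mod 7; (3|7)=-1, (3|7)=-1; (−1)^{3·2·3}·(-1)^2·(-1)^3 = -1.
v=17: a=17^0·(≡14), b=17^1·(≡9) mod 17; (14|17)=-1, (9|17)=+1; (−1)^{0·1·8}·(-1)^1·(+1)^0 = -1.
(133, -561 / ℚ) ramifies at {7, 17}: a division algebra.

[7, 17]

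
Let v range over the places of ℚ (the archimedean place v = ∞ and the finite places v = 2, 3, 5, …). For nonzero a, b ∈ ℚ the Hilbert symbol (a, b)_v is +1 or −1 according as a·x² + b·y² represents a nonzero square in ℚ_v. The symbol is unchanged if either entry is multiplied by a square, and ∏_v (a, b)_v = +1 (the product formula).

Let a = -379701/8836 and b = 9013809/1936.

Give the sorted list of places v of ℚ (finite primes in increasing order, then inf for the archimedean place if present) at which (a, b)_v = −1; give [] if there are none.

[3, 41]

Mod squares: a ≡ -861, b ≡ 24969. Check v ∈ {∞, 2, 3, 7, 11, 19, 29, 41, 47}.
v=19: a=19^0·(≡14), b=19^2·(≡8) mod 19; (14|19)=-1, (8|19)=-1; (−1)^{0·2·9}·(-1)^2·(-1)^0 = +1.
v=47: a=47^-2·(≡3), b=47^0·(≡27) mod 47; (3|47)=+1, (27|47)=+1; (−1)^{-2·0·23}·(+1)^0·(+1)^-2 = +1.
v=3: a=3^3·(≡1), b=3^1·(≡1) mod 3; (1|3)=+1, (1|3)=+1; (−1)^{3·1·1}·(+1)^1·(+1)^3 = -1.
v=7: a=7^3·(≡3), b=7^1·(≡4) mod 7; (3|7)=-1, (4|7)=+1; (−1)^{3·1·3}·(-1)^1·(+1)^3 = +1.
v=11: a=11^0·(≡10), b=11^-2·(≡7) mod 11; (10|11)=-1, (7|11)=-1; (−1)^{0·-2·5}·(-1)^-2·(-1)^0 = +1.
v=∞: -861 < 0 and 24969 > 0  ⇒  (a,b)_∞ = +1.
v=29: a=29^0·(≡23), b=29^1·(≡25) mod 29; (23|29)=+1, (25|29)=+1; (−1)^{0·1·14}·(+1)^1·(+1)^0 = +1.
v=2: v_2(a)=-2, v_2(b)=-4; units ≡ 3, 1 (mod 8); ε·ε+αω+βω = 1·0+-2·0+-4·1 ≡ 0  ⇒  (a,b)_2 = +1.
v=41: a=41^1·(≡10), b=41^1·(≡19) mod 41; (10|41)=+1, (19|41)=-1; (−1)^{1·1·20}·(+1)^1·(-1)^1 = -1.
(-861, 24969 / ℚ) ramifies at {3, 41}: a division algebra.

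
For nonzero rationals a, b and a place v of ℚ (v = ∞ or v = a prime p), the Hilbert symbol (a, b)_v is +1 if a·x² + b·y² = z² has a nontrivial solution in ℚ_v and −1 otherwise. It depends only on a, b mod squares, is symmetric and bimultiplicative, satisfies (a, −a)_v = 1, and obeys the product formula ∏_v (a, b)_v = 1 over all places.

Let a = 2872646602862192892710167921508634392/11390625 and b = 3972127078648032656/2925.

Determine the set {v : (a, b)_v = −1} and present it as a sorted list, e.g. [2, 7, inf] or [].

(a, b) ≡ (693158, 222053) mod (ℚ^×)²; places V = {2, 3, 5, 7, 11, 13, 17, 19, 29, 31, 37, ∞}.
(a,b)_∞: sgn(693158)=+, sgn(222053)=+, so +1.
(a,b)_5: α=-6, u≡3; β=-2, v≡3 (mod 5); (3|5)=-1, (3|5)=-1; sign (−1)^0·-1^-2·-1^-6 = +1.
(a,b)_19: α=5, u≡10; β=3, v≡12 (mod 19); (10|19)=-1, (12|19)=-1; sign (−1)^1·-1^3·-1^5 = -1.
(a,b)_31: α=2, u≡21; β=1, v≡8 (mod 31); (21|31)=-1, (8|31)=+1; sign (−1)^0·-1^1·+1^2 = -1.
(a,b)_11: α=4, u≡3; β=2, v≡7 (mod 11); (3|11)=+1, (7|11)=-1; sign (−1)^0·+1^2·-1^4 = +1.
(a,b)_29: α=7, u≡20; β=3, v≡4 (mod 29); (20|29)=+1, (4|29)=+1; sign (−1)^0·+1^3·+1^7 = +1.
(a,b)_17: α=3, u≡13; β=2, v≡9 (mod 17); (13|17)=+1, (9|17)=+1; sign (−1)^0·+1^2·+1^3 = +1.
(a,b)_7: α=4, u≡4; β=0, v≡5 (mod 7); (4|7)=+1, (5|7)=-1; sign (−1)^0·+1^0·-1^4 = +1.
(a,b)_2: α=3, β=4; u≡3, v≡5 (mod 8); ε(u)ε(v)=1·0, αω(v)=3·1, βω(u)=4·1; sum ≡ 1  ⇒  -1.
(a,b)_3: α=-6, u≡2; β=-2, v≡2 (mod 3); (2|3)=-1, (2|3)=-1; sign (−1)^0·-1^-2·-1^-6 = +1.
(a,b)_37: α=3, u≡11; β=2, v≡4 (mod 37); (11|37)=+1, (4|37)=+1; sign (−1)^0·+1^2·+1^3 = +1.
(a,b)_13: α=0, u≡7; β=-1, v≡10 (mod 13); (7|13)=-1, (10|13)=+1; sign (−1)^0·-1^-1·+1^0 = -1.
(693158, 222053 / ℚ) ramifies at {2, 13, 19, 31}: a division algebra.

[2, 13, 19, 31]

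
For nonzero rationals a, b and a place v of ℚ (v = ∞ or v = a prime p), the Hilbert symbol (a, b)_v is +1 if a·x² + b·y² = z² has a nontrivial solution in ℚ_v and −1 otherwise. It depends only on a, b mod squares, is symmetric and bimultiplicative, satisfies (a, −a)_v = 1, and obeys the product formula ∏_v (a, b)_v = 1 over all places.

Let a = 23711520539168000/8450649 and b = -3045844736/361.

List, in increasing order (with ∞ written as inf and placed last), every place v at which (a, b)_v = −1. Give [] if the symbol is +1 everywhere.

(a, b) ≡ (46805, -11897831) mod (ℚ^×)²; places V = {2, 3, 5, 7, 11, 17, 19, 23, 31, 37, 41, ∞}.
(a,b)_5: α=3, u≡1; β=0, v≡4 (mod 5); (1|5)=+1, (4|5)=+1; sign (−1)^0·+1^0·+1^3 = +1.
(a,b)_31: α=2, u≡6; β=1, v≡4 (mod 31); (6|31)=-1, (4|31)=+1; sign (−1)^0·-1^1·+1^2 = -1.
(a,b)_7: α=2, u≡3; β=0, v≡6 (mod 7); (3|7)=-1, (6|7)=-1; sign (−1)^0·-1^0·-1^2 = +1.
(a,b)_∞: sgn(46805)=+, sgn(-11897831)=−, so +1.
(a,b)_3: α=-4, u≡2; β=0, v≡1 (mod 3); (2|3)=-1, (1|3)=+1; sign (−1)^0·-1^0·+1^-4 = +1.
(a,b)_19: α=-2, u≡8; β=-2, v≡6 (mod 19); (8|19)=-1, (6|19)=+1; sign (−1)^0·-1^-2·+1^-2 = +1.
(a,b)_37: α=1, u≡33; β=1, v≡26 (mod 37); (33|37)=+1, (26|37)=+1; sign (−1)^0·+1^1·+1^1 = +1.
(a,b)_11: α=1, u≡3; β=1, v≡3 (mod 11); (3|11)=+1, (3|11)=+1; sign (−1)^1·+1^1·+1^1 = -1.
(a,b)_2: α=8, β=8; u≡5, v≡1 (mod 8); ε(u)ε(v)=0·0, αω(v)=8·0, βω(u)=8·1; sum ≡ 0  ⇒  +1.
(a,b)_41: α=2, u≡3; β=1, v≡22 (mod 41); (3|41)=-1, (22|41)=-1; sign (−1)^0·-1^1·-1^2 = -1.
(a,b)_17: α=-2, u≡13; β=0, v≡11 (mod 17); (13|17)=+1, (11|17)=-1; sign (−1)^0·+1^0·-1^-2 = +1.
(a,b)_23: α=1, u≡19; β=1, v≡5 (mod 23); (19|23)=-1, (5|23)=-1; sign (−1)^1·-1^1·-1^1 = -1.
|Ram(46805, -11897831)| = 4, even; anisotropic at {11, 23, 31, 41}.

[11, 23, 31, 41]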